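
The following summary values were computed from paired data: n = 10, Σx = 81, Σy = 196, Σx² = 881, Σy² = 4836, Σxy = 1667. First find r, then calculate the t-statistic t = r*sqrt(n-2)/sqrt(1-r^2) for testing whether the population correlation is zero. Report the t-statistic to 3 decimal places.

0.482

S_xy = nΣxy − ΣxΣy = 10·1667 − 81·196 = 16670 − 15876 = 794
S_xx = nΣx² − (Σx)² = 10·881 − 81² = 8810 − 6561 = 2249
S_yy = nΣy² − (Σy)² = 10·4836 − 196² = 48360 − 38416 = 9944
r = S_xy / √(S_xx·S_yy) = 794 / √(2249·9944) = 794 / √22364056 = 794 / 4729.0650 = 0.1679
t = r·√(n−2)/√(1−r²) = 0.1679·√8 / √(1−0.028190) = 0.474893 / 0.985804 = 0.482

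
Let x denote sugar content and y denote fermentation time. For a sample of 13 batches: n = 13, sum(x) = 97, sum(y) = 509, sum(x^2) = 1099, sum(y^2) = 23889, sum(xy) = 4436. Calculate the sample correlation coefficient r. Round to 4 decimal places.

Numerator: nΣxy − (Σx)(Σy) = 13·4436 − (97)(509) = 8295
Denominator: √[(nΣx²−(Σx)²)(nΣy²−(Σy)²)]
  nΣx²−(Σx)² = 13·1099 − 9409 = 4878;  nΣy²−(Σy)² = 13·23889 − 259081 = 51476
  √(4878·51476) = √251099928 = 15846.1329
r = 8295 / 15846.1329 = 0.5235

0.5235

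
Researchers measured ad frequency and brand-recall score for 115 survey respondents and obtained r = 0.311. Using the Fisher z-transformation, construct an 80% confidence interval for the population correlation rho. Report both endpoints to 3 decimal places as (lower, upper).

(0.198, 0.416)

Fisher z: z_r = atanh(r) = ½·ln((1+0.311)/(1−0.311)) = 0.321652
SE(z) = 1/√(n−3) = 1/√112 = 0.094491
80% ⇒ z* = 1.282; margin = 1.282·0.094491 = 0.121137
CI on z-scale: (0.200515, 0.442789)
Back-transform: tanh(0.200515) = 0.197870, tanh(0.442789) = 0.415954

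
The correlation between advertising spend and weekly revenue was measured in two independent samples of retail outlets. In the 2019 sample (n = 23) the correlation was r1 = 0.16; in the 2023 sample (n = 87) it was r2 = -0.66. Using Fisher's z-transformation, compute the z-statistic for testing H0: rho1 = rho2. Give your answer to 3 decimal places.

3.835

Fisher z-transforms: z1 = atanh(0.16) = 0.161387, z2 = atanh(-0.66) = -0.792814; difference d = 0.954201
Var(d) = 1/20 + 1/84 = 0.0500000 + 0.0119048 = 0.0619048
z = d/√Var(d) = 0.954201 / √0.0619048 = 0.954201 / 0.248807 = 3.835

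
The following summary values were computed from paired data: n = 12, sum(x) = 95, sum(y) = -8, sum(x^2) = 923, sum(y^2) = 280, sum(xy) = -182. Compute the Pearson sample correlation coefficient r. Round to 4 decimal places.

-0.5477

S_xy = nΣxy − ΣxΣy = 12·(-182) − 95·(-8) = -2184 − (-760) = -1424
S_xx = nΣx² − (Σx)² = 12·923 − 95² = 11076 − 9025 = 2051
S_yy = nΣy² − (Σy)² = 12·280 − (-8)² = 3360 − 64 = 3296
r = S_xy / √(S_xx·S_yy) = -1424 / √(2051·3296) = -1424 / √6760096 = -1424 / 2600.0185 = -0.5477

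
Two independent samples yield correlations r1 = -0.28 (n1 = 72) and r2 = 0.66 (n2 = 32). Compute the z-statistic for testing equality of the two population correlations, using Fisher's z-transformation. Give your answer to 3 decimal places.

Fisher z-transforms: z1 = atanh(-0.28) = -0.287682, z2 = atanh(0.66) = 0.792814; difference d = -1.080496
Var(d) = 1/69 + 1/29 = 0.0144928 + 0.0344828 = 0.0489756
z = d/√Var(d) = -1.080496 / √0.0489756 = -1.080496 / 0.221304 = -4.882

-4.882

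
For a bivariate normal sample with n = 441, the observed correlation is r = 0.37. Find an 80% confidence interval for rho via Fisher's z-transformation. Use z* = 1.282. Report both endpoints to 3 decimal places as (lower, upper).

(0.316, 0.422)

z_r = atanh(0.37) = 0.388423;  SE = 1/√(n−3) = 1/√438 = 0.047782
z-limits: 0.388423 ± 1.282·0.047782 = 0.388423 ± 0.061257 = [0.327166, 0.449680]
ρ-limits: (tanh 0.327166, tanh 0.449680) = (0.316, 0.422)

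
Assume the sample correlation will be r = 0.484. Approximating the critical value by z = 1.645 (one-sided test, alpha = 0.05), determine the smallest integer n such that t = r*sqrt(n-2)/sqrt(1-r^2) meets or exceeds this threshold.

11

r√(n−2)/√(1−r²) ≥ 1.645  ⇔  n−2 ≥ (1.645)²·(1−r²)/r²
(1−r²)/r² = (1−0.234256)/0.234256 = 3.2688
n ≥ 2 + 2.706025·3.2688 = 2 + 8.8455 = 10.8455
⌈10.8455⌉ = 11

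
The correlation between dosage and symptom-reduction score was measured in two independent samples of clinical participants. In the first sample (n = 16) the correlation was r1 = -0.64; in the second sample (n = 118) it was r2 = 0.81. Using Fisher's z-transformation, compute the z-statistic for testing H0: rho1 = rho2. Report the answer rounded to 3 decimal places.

z1 = atanh(-0.64) = -0.758174,  z2 = atanh(0.81) = 1.127029
SE = √(1/(n1−3) + 1/(n2−3)) = √(1/13 + 1/115) = √(0.0769231 + 0.0086957) = √0.0856188 = 0.292607
z = (z1 − z2)/SE = (-0.758174 − 1.127029) / 0.292607 = -1.885203 / 0.292607 = -6.443

-6.443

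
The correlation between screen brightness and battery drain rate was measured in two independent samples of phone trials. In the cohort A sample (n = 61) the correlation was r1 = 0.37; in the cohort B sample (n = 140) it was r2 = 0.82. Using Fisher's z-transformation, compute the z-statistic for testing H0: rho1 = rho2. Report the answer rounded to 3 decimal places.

z1 = atanh(0.37) = 0.388423,  z2 = atanh(0.82) = 1.156817
SE = √(1/(n1−3) + 1/(n2−3)) = √(1/58 + 1/137) = √(0.0172414 + 0.0072993) = √0.0245407 = 0.156655
z = (z1 − z2)/SE = (0.388423 − 1.156817) / 0.156655 = -0.768394 / 0.156655 = -4.905

-4.905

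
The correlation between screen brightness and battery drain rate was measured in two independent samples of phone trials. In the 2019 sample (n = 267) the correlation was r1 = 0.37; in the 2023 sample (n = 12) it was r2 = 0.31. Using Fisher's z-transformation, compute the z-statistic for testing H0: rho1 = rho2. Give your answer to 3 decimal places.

0.200

Fisher z-transforms: z1 = atanh(0.37) = 0.388423, z2 = atanh(0.31) = 0.320545; difference d = 0.067878
Var(d) = 1/264 + 1/9 = 0.0037879 + 0.1111111 = 0.1148990
z = d/√Var(d) = 0.067878 / √0.1148990 = 0.067878 / 0.338968 = 0.200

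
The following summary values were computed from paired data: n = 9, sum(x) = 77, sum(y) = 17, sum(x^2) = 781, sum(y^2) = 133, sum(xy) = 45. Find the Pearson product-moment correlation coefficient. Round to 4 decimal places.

S_xy = nΣxy − ΣxΣy = 9·45 − 77·17 = 405 − 1309 = -904
S_xx = nΣx² − (Σx)² = 9·781 − 77² = 7029 − 5929 = 1100
S_yy = nΣy² − (Σy)² = 9·133 − 17² = 1197 − 289 = 908
r = S_xy / √(S_xx·S_yy) = -904 / √(1100·908) = -904 / √998800 = -904 / 999.3998 = -0.9045

-0.9045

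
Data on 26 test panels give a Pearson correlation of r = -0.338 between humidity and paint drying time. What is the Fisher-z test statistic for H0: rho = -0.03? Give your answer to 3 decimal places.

z_r = atanh(-0.338) = -0.351833,  z_0 = atanh(-0.03) = -0.030009
SE = 1/√(n−3) = 1/√23 = 0.208514
z = (z_r − z_0)/SE = (-0.351833 − (-0.030009)) / 0.208514 = -0.321824 / 0.208514 = -1.543

-1.543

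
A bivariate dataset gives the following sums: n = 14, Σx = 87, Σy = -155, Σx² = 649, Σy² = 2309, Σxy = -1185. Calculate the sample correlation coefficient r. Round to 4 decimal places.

S_xy = nΣxy − ΣxΣy = 14·(-1185) − 87·(-155) = -16590 − (-13485) = -3105
S_xx = nΣx² − (Σx)² = 14·649 − 87² = 9086 − 7569 = 1517
S_yy = nΣy² − (Σy)² = 14·2309 − (-155)² = 32326 − 24025 = 8301
r = S_xy / √(S_xx·S_yy) = -3105 / √(1517·8301) = -3105 / √12592617 = -3105 / 3548.6078 = -0.8750

-0.8750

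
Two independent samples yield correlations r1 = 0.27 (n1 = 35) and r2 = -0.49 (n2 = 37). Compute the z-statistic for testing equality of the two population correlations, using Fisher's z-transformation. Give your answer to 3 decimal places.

z1 = atanh(0.27) = 0.276864,  z2 = atanh(-0.49) = -0.536060
SE = √(1/(n1−3) + 1/(n2−3)) = √(1/32 + 1/34) = √(0.0312500 + 0.0294118) = √0.0606618 = 0.246296
z = (z1 − z2)/SE = (0.276864 − (-0.536060)) / 0.246296 = 0.812924 / 0.246296 = 3.301

3.301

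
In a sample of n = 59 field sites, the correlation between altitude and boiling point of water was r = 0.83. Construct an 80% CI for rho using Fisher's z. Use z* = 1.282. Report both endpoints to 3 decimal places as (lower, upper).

(0.769, 0.876)

z_r = atanh(0.83) = 1.188136;  SE = 1/√(n−3) = 1/√56 = 0.133631
z-limits: 1.188136 ± 1.282·0.133631 = 1.188136 ± 0.171315 = [1.016821, 1.359451]
ρ-limits: (tanh 1.016821, tanh 1.359451) = (0.769, 0.876)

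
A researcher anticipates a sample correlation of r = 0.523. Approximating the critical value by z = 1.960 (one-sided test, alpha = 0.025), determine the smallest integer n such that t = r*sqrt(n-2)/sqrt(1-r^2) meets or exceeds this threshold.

Need r·√(n−2)/√(1−r²) ≥ 1.960
√(n−2) ≥ 1.960·√(1−0.273529) / 0.523 = 1.960·0.852333 / 0.523 = 3.1942
n−2 ≥ 10.2029  ⇒  n ≥ 12.2029
Smallest integer n = 13

13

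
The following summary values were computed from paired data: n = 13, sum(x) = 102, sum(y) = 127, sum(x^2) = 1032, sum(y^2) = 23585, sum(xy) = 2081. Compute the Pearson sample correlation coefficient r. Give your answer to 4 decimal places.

Numerator: nΣxy − (Σx)(Σy) = 13·2081 − (102)(127) = 14099
Denominator: √[(nΣx²−(Σx)²)(nΣy²−(Σy)²)]
  nΣx²−(Σx)² = 13·1032 − 10404 = 3012;  nΣy²−(Σy)² = 13·23585 − 16129 = 290476
  √(3012·290476) = √874913712 = 29578.9403
r = 14099 / 29578.9403 = 0.4767

0.4767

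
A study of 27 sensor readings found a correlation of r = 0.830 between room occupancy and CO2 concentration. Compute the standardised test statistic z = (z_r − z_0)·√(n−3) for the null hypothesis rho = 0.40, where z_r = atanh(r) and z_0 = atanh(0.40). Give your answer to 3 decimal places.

3.745

Fisher z: atanh(0.830) = 1.188136, atanh(0.40) = 0.423649
z = (z_r − z_0)·√(n−3) = (1.188136 − 0.423649)·√24 = 0.764487 · 4.898979 = 3.745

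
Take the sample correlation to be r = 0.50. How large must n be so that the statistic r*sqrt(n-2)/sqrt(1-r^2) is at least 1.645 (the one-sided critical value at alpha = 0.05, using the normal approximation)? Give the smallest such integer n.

11

r√(n−2)/√(1−r²) ≥ 1.645  ⇔  n−2 ≥ (1.645)²·(1−r²)/r²
(1−r²)/r² = (1−0.2500)/0.2500 = 3.0000
n ≥ 2 + 2.706025·3.0000 = 2 + 8.1181 = 10.1181
⌈10.1181⌉ = 11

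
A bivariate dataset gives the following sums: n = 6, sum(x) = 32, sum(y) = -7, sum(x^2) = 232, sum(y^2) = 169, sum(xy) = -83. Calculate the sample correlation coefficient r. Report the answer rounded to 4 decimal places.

-0.4598

S_xy = nΣxy − ΣxΣy = 6·(-83) − 32·(-7) = -498 − (-224) = -274
S_xx = nΣx² − (Σx)² = 6·232 − 32² = 1392 − 1024 = 368
S_yy = nΣy² − (Σy)² = 6·169 − (-7)² = 1014 − 49 = 965
r = S_xy / √(S_xx·S_yy) = -274 / √(368·965) = -274 / √355120 = -274 / 595.9195 = -0.4598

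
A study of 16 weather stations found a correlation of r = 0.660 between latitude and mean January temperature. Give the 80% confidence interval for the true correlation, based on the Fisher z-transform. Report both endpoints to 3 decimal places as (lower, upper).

Fisher z: z_r = atanh(r) = ½·ln((1+0.660)/(1−0.660)) = 0.792814
SE(z) = 1/√(n−3) = 1/√13 = 0.277350
80% ⇒ z* = 1.282; margin = 1.282·0.277350 = 0.355563
CI on z-scale: (0.437251, 1.148377)
Back-transform: tanh(0.437251) = 0.411363, tanh(1.148377) = 0.817216

(0.411, 0.817)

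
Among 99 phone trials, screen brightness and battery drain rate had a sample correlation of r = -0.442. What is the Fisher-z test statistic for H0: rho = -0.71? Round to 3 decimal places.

4.041

Fisher z: atanh(-0.442) = -0.474714, atanh(-0.71) = -0.887184
z = (z_r − z_0)·√(n−3) = (-0.474714 − (-0.887184))·√96 = 0.412470 · 9.797959 = 4.041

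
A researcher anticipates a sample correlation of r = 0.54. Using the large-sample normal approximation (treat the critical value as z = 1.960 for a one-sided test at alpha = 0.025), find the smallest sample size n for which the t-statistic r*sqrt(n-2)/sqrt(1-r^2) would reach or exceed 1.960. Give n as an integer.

12

Need r·√(n−2)/√(1−r²) ≥ 1.960
√(n−2) ≥ 1.960·√(1−0.2916) / 0.54 = 1.960·0.841665 / 0.54 = 3.0549
n−2 ≥ 9.3324  ⇒  n ≥ 11.3324
Smallest integer n = 12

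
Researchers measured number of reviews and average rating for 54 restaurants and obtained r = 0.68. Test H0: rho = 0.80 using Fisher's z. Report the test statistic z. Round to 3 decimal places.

-1.925

Fisher z: atanh(0.68) = 0.829114, atanh(0.80) = 1.098612
z = (z_r − z_0)·√(n−3) = (0.829114 − 1.098612)·√51 = -0.269498 · 7.141428 = -1.925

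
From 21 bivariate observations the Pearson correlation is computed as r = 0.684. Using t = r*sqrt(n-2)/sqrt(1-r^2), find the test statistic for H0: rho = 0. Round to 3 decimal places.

4.087

1 − r² = 1 − 0.467856 = 0.532144;  √(1−r²) = 0.729482
√(n−2) = √19 = 4.358899
t = r·√(n−2)/√(1−r²) = 0.684 · 4.358899 / 0.729482 = 4.087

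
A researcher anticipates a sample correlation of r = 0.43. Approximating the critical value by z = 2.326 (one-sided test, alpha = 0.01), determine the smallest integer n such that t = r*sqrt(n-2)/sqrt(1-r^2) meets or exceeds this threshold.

26

r√(n−2)/√(1−r²) ≥ 2.326  ⇔  n−2 ≥ (2.326)²·(1−r²)/r²
(1−r²)/r² = (1−0.1849)/0.1849 = 4.4083
n ≥ 2 + 5.410276·4.4083 = 2 + 23.8501 = 25.8501
⌈25.8501⌉ = 26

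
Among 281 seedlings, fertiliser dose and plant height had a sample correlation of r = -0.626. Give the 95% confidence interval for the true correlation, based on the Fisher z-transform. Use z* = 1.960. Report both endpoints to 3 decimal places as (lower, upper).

(-0.692, -0.549)

z_r = atanh(-0.626) = -0.734811;  SE = 1/√(n−3) = 1/√278 = 0.059976
z-limits: -0.734811 ± 1.960·0.059976 = -0.734811 ± 0.117553 = [-0.852364, -0.617258]
ρ-limits: (tanh -0.852364, tanh -0.617258) = (-0.692, -0.549)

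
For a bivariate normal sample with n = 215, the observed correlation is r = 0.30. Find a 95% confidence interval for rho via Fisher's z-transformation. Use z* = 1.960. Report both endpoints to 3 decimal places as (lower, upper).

(0.173, 0.417)

z_r = atanh(0.30) = 0.309520;  SE = 1/√(n−3) = 1/√212 = 0.068680
z-limits: 0.309520 ± 1.960·0.068680 = 0.309520 ± 0.134613 = [0.174907, 0.444133]
ρ-limits: (tanh 0.174907, tanh 0.444133) = (0.173, 0.417)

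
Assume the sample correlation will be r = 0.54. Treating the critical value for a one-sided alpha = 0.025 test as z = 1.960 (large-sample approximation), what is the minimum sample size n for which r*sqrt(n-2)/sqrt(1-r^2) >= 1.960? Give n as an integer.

12

r√(n−2)/√(1−r²) ≥ 1.960  ⇔  n−2 ≥ (1.960)²·(1−r²)/r²
(1−r²)/r² = (1−0.2916)/0.2916 = 2.4294
n ≥ 2 + 3.8416·2.4294 = 2 + 9.3328 = 11.3328
⌈11.3328⌉ = 12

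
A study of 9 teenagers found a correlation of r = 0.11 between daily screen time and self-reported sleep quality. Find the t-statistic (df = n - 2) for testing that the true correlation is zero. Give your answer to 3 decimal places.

0.293

1 − r² = 1 − 0.0121 = 0.9879;  √(1−r²) = 0.993932
√(n−2) = √7 = 2.645751
t = r·√(n−2)/√(1−r²) = 0.11 · 2.645751 / 0.993932 = 0.293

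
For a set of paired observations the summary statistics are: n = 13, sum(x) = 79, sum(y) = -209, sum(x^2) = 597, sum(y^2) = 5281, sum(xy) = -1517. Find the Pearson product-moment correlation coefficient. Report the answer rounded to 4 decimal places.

-0.5210

S_xy = nΣxy − ΣxΣy = 13·(-1517) − 79·(-209) = -19721 − (-16511) = -3210
S_xx = nΣx² − (Σx)² = 13·597 − 79² = 7761 − 6241 = 1520
S_yy = nΣy² − (Σy)² = 13·5281 − (-209)² = 68653 − 43681 = 24972
r = S_xy / √(S_xx·S_yy) = -3210 / √(1520·24972) = -3210 / √37957440 = -3210 / 6160.9610 = -0.5210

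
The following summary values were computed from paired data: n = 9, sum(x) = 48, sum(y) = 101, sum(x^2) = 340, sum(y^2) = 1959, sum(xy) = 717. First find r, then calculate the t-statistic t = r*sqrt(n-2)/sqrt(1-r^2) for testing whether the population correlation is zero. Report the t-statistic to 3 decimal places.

Numerator: nΣxy − (Σx)(Σy) = 9·717 − (48)(101) = 1605
Denominator: √[(nΣx²−(Σx)²)(nΣy²−(Σy)²)]
  nΣx²−(Σx)² = 9·340 − 2304 = 756;  nΣy²−(Σy)² = 9·1959 − 10201 = 7430
  √(756·7430) = √5617080 = 2370.0380
r = 1605 / 2370.0380 = 0.6772
t = r·√(n−2)/√(1−r²) = 0.6772·√7 / √(1−0.458600) = 1.791703 / 0.735799 = 2.435

2.435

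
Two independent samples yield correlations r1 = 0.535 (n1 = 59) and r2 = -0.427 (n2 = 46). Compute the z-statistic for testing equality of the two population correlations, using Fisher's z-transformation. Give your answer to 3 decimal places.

5.195

Fisher z-transforms: z1 = atanh(0.535) = 0.597124, z2 = atanh(-0.427) = -0.456222; difference d = 1.053346
Var(d) = 1/56 + 1/43 = 0.0178571 + 0.0232558 = 0.0411129
z = d/√Var(d) = 1.053346 / √0.0411129 = 1.053346 / 0.202763 = 5.195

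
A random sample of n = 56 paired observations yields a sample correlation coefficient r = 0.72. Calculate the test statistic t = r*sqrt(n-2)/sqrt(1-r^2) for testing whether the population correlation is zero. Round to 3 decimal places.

7.624

t = r·√(n−2) / √(1−r²) with r = 0.72, n = 56
  = 0.72·√54 / √(1 − 0.5184)
  = 0.72·7.348469 / 0.693974
  = 5.290898 / 0.693974 = 7.624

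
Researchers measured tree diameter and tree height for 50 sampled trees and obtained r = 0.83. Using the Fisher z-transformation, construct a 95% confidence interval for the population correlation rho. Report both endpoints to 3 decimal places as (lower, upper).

(0.717, 0.900)

Fisher z: z_r = atanh(r) = ½·ln((1+0.83)/(1−0.83)) = 1.188136
SE(z) = 1/√(n−3) = 1/√47 = 0.145865
95% ⇒ z* = 1.960; margin = 1.960·0.145865 = 0.285895
CI on z-scale: (0.902241, 1.474031)
Back-transform: tanh(0.902241) = 0.717387, tanh(1.474031) = 0.900344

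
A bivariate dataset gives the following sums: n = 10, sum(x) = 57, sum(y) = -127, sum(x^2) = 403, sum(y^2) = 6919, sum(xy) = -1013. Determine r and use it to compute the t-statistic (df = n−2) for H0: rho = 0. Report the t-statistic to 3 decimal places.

S_xy = nΣxy − ΣxΣy = 10·(-1013) − 57·(-127) = -10130 − (-7239) = -2891
S_xx = nΣx² − (Σx)² = 10·403 − 57² = 4030 − 3249 = 781
S_yy = nΣy² − (Σy)² = 10·6919 − (-127)² = 69190 − 16129 = 53061
r = S_xy / √(S_xx·S_yy) = -2891 / √(781·53061) = -2891 / √41440641 = -2891 / 6437.4406 = -0.4491
t = r·√(n−2)/√(1−r²) = -0.4491·√8 / √(1−0.201691) = -1.270247 / 0.893481 = -1.422

-1.422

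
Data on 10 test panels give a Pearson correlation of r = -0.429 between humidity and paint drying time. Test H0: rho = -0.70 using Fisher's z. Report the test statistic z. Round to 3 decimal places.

1.081

z_r = atanh(-0.429) = -0.458670,  z_0 = atanh(-0.70) = -0.867301
SE = 1/√(n−3) = 1/√7 = 0.377964
z = (z_r − z_0)/SE = (-0.458670 − (-0.867301)) / 0.377964 = 0.408631 / 0.377964 = 1.081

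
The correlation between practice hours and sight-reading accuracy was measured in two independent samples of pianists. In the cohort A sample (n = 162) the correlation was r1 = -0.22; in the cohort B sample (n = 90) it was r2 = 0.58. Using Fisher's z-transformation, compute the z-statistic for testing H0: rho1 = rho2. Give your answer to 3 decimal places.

Fisher z-transforms: z1 = atanh(-0.22) = -0.223656, z2 = atanh(0.58) = 0.662463; difference d = -0.886119
Var(d) = 1/159 + 1/87 = 0.0062893 + 0.0114943 = 0.0177836
z = d/√Var(d) = -0.886119 / √0.0177836 = -0.886119 / 0.133355 = -6.645

-6.645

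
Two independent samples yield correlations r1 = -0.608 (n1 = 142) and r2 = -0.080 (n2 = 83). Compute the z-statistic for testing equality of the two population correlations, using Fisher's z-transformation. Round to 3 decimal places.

-4.458

z1 = atanh(-0.608) = -0.705742,  z2 = atanh(-0.080) = -0.080171
SE = √(1/(n1−3) + 1/(n2−3)) = √(1/139 + 1/80) = √(0.0071942 + 0.0125000) = √0.0196942 = 0.140336
z = (z1 − z2)/SE = (-0.705742 − (-0.080171)) / 0.140336 = -0.625571 / 0.140336 = -4.458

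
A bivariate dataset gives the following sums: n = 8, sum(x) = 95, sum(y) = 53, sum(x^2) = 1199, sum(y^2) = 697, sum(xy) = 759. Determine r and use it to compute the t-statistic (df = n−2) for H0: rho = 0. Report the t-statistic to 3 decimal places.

Numerator: nΣxy − (Σx)(Σy) = 8·759 − (95)(53) = 1037
Denominator: √[(nΣx²−(Σx)²)(nΣy²−(Σy)²)]
  nΣx²−(Σx)² = 8·1199 − 9025 = 567;  nΣy²−(Σy)² = 8·697 − 2809 = 2767
  √(567·2767) = √1568889 = 1252.5530
r = 1037 / 1252.5530 = 0.8279
t = r·√(n−2)/√(1−r²) = 0.8279·√6 / √(1−0.685418) = 2.027933 / 0.560876 = 3.616

3.616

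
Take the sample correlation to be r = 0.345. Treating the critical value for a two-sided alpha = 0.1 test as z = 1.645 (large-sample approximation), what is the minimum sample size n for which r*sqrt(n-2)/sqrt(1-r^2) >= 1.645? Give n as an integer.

Need r·√(n−2)/√(1−r²) ≥ 1.645
√(n−2) ≥ 1.645·√(1−0.119025) / 0.345 = 1.645·0.938603 / 0.345 = 4.4754
n−2 ≥ 20.0292  ⇒  n ≥ 22.0292
Smallest integer n = 23

23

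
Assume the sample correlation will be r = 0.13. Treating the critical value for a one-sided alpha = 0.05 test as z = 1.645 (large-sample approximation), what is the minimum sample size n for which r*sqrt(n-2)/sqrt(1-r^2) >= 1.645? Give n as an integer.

160

Need r·√(n−2)/√(1−r²) ≥ 1.645
√(n−2) ≥ 1.645·√(1−0.0169) / 0.13 = 1.645·0.991514 / 0.13 = 12.5465
n−2 ≥ 157.4147  ⇒  n ≥ 159.4147
Smallest integer n = 160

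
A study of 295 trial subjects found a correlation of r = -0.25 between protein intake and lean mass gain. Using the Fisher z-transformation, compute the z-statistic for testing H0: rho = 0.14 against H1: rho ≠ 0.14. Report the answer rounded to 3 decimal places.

Fisher z: atanh(-0.25) = -0.255413, atanh(0.14) = 0.140926
z = (z_r − z_0)·√(n−3) = (-0.255413 − 0.140926)·√292 = -0.396339 · 17.088007 = -6.773

-6.773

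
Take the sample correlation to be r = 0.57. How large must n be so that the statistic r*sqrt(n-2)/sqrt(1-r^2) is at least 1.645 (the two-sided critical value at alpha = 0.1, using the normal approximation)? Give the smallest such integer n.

Need r·√(n−2)/√(1−r²) ≥ 1.645
√(n−2) ≥ 1.645·√(1−0.3249) / 0.57 = 1.645·0.821645 / 0.57 = 2.3712
n−2 ≥ 5.6226  ⇒  n ≥ 7.6226
Smallest integer n = 8

8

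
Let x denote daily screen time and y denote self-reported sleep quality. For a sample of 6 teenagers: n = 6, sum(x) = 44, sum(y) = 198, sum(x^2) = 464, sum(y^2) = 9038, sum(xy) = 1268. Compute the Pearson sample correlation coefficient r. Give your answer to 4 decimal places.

S_xy = nΣxy − ΣxΣy = 6·1268 − 44·198 = 7608 − 8712 = -1104
S_xx = nΣx² − (Σx)² = 6·464 − 44² = 2784 − 1936 = 848
S_yy = nΣy² − (Σy)² = 6·9038 − 198² = 54228 − 39204 = 15024
r = S_xy / √(S_xx·S_yy) = -1104 / √(848·15024) = -1104 / √12740352 = -1104 / 3569.3630 = -0.3093

-0.3093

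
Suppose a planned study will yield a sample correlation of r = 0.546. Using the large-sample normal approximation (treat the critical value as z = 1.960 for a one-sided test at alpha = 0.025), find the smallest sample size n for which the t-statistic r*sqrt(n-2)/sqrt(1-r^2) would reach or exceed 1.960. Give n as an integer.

12

r√(n−2)/√(1−r²) ≥ 1.960  ⇔  n−2 ≥ (1.960)²·(1−r²)/r²
(1−r²)/r² = (1−0.298116)/0.298116 = 2.3544
n ≥ 2 + 3.8416·2.3544 = 2 + 9.0447 = 11.0447
⌈11.0447⌉ = 12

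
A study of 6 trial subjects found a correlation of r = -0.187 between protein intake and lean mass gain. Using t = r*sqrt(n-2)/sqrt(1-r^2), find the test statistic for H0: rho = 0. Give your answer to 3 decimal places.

t = r·√(n−2) / √(1−r²) with r = -0.187, n = 6
  = -0.187·√4 / √(1 − 0.034969)
  = -0.187·2.000000 / 0.982360
  = -0.374000 / 0.982360 = -0.381

-0.381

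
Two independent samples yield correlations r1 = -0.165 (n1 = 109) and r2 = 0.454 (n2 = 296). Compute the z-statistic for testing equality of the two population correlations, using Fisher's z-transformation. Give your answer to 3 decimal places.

-5.790

Fisher z-transforms: z1 = atanh(-0.165) = -0.166522, z2 = atanh(0.454) = 0.489727; difference d = -0.656249
Var(d) = 1/106 + 1/293 = 0.0094340 + 0.0034130 = 0.0128470
z = d/√Var(d) = -0.656249 / √0.0128470 = -0.656249 / 0.113345 = -5.790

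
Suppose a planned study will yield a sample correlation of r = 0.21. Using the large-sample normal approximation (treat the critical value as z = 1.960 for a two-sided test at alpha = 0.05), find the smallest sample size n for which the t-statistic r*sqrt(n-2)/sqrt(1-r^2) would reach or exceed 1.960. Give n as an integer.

86

r√(n−2)/√(1−r²) ≥ 1.960  ⇔  n−2 ≥ (1.960)²·(1−r²)/r²
(1−r²)/r² = (1−0.0441)/0.0441 = 21.6757
n ≥ 2 + 3.8416·21.6757 = 2 + 83.2694 = 85.2694
⌈85.2694⌉ = 86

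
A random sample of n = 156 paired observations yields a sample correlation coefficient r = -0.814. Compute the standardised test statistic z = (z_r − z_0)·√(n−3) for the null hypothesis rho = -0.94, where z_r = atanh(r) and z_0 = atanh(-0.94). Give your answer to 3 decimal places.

7.413

Fisher z: atanh(-0.814) = -1.138771, atanh(-0.94) = -1.738049
z = (z_r − z_0)·√(n−3) = (-1.138771 − (-1.738049))·√153 = 0.599278 · 12.369317 = 7.413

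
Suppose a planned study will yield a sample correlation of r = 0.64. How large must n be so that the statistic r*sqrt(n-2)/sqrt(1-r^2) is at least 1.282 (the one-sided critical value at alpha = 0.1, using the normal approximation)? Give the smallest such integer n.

5

Need r·√(n−2)/√(1−r²) ≥ 1.282
√(n−2) ≥ 1.282·√(1−0.4096) / 0.64 = 1.282·0.768375 / 0.64 = 1.5392
n−2 ≥ 2.3691  ⇒  n ≥ 4.3691
Smallest integer n = 5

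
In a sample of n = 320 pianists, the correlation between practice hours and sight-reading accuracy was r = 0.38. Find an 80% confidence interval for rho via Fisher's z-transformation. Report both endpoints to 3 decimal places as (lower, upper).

(0.317, 0.440)

z_r = atanh(0.38) = 0.400060;  SE = 1/√(n−3) = 1/√317 = 0.056166
z-limits: 0.400060 ± 1.282·0.056166 = 0.400060 ± 0.072005 = [0.328055, 0.472065]
ρ-limits: (tanh 0.328055, tanh 0.472065) = (0.317, 0.440)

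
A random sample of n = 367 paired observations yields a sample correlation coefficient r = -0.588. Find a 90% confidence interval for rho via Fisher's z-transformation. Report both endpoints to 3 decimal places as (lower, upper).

Fisher z: z_r = atanh(r) = ½·ln((1+(-0.588))/(1−(-0.588))) = -0.674604
SE(z) = 1/√(n−3) = 1/√364 = 0.052414
90% ⇒ z* = 1.645; margin = 1.645·0.052414 = 0.086221
CI on z-scale: (-0.760825, -0.588383)
Back-transform: tanh(-0.760825) = -0.641563, tanh(-0.588383) = -0.528732

(-0.642, -0.529)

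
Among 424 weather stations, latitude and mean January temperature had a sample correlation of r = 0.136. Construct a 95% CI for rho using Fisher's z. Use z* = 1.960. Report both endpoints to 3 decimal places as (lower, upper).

Fisher z: z_r = atanh(r) = ½·ln((1+0.136)/(1−0.136)) = 0.136848
SE(z) = 1/√(n−3) = 1/√421 = 0.048737
95% ⇒ z* = 1.960; margin = 1.960·0.048737 = 0.095525
CI on z-scale: (0.041323, 0.232373)
Back-transform: tanh(0.041323) = 0.041299, tanh(0.232373) = 0.228279

(0.041, 0.228)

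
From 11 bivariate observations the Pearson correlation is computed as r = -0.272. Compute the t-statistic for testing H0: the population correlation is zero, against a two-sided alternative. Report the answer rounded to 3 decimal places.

t = r·√(n−2) / √(1−r²) with r = -0.272, n = 11
  = -0.272·√9 / √(1 − 0.073984)
  = -0.272·3.000000 / 0.962297
  = -0.816000 / 0.962297 = -0.848

-0.848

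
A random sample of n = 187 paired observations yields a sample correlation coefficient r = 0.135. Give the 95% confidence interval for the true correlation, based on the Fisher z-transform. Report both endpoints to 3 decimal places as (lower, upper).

(-0.009, 0.273)

Fisher z: z_r = atanh(r) = ½·ln((1+0.135)/(1−0.135)) = 0.135829
SE(z) = 1/√(n−3) = 1/√184 = 0.073721
95% ⇒ z* = 1.960; margin = 1.960·0.073721 = 0.144493
CI on z-scale: (-0.008664, 0.280322)
Back-transform: tanh(-0.008664) = -0.008664, tanh(0.280322) = 0.273203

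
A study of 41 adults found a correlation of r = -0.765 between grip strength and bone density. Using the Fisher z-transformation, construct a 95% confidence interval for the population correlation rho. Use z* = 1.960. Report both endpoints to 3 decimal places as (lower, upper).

z_r = atanh(-0.765) = -1.008160;  SE = 1/√(n−3) = 1/√38 = 0.162221
z-limits: -1.008160 ± 1.960·0.162221 = -1.008160 ± 0.317953 = [-1.326113, -0.690207]
ρ-limits: (tanh -1.326113, tanh -0.690207) = (-0.868, -0.598)

(-0.868, -0.598)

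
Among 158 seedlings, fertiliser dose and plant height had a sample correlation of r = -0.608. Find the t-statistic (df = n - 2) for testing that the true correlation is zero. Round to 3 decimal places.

t = r·√(n−2) / √(1−r²) with r = -0.608, n = 158
  = -0.608·√156 / √(1 − 0.369664)
  = -0.608·12.489996 / 0.793937
  = -7.593918 / 0.793937 = -9.565

-9.565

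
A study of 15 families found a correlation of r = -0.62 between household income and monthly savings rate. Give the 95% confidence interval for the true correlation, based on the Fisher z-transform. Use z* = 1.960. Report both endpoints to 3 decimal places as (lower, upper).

(-0.859, -0.158)

Fisher z: z_r = atanh(r) = ½·ln((1+(-0.62))/(1−(-0.62))) = -0.725005
SE(z) = 1/√(n−3) = 1/√12 = 0.288675
95% ⇒ z* = 1.960; margin = 1.960·0.288675 = 0.565803
CI on z-scale: (-1.290808, -0.159202)
Back-transform: tanh(-1.290808) = -0.859338, tanh(-0.159202) = -0.157870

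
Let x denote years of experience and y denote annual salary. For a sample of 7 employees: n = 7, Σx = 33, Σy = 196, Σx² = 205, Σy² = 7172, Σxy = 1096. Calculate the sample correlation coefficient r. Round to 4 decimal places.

S_xy = nΣxy − ΣxΣy = 7·1096 − 33·196 = 7672 − 6468 = 1204
S_xx = nΣx² − (Σx)² = 7·205 − 33² = 1435 − 1089 = 346
S_yy = nΣy² − (Σy)² = 7·7172 − 196² = 50204 − 38416 = 11788
r = S_xy / √(S_xx·S_yy) = 1204 / √(346·11788) = 1204 / √4078648 = 1204 / 2019.5663 = 0.5962

0.5962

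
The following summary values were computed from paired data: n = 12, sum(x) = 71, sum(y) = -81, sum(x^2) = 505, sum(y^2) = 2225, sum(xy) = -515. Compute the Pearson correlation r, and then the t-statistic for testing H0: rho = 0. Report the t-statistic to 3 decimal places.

-0.301

Numerator: nΣxy − (Σx)(Σy) = 12·(-515) − (71)(-81) = -429
Denominator: √[(nΣx²−(Σx)²)(nΣy²−(Σy)²)]
  nΣx²−(Σx)² = 12·505 − 5041 = 1019;  nΣy²−(Σy)² = 12·2225 − 6561 = 20139
  √(1019·20139) = √20521641 = 4530.0818
r = -429 / 4530.0818 = -0.0947
t = r·√(n−2)/√(1−r²) = -0.0947·√10 / √(1−0.008968) = -0.299468 / 0.995506 = -0.301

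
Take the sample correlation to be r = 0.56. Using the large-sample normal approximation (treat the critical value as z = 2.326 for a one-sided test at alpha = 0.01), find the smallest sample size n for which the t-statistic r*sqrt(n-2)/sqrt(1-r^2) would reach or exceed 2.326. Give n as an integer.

14

r√(n−2)/√(1−r²) ≥ 2.326  ⇔  n−2 ≥ (2.326)²·(1−r²)/r²
(1−r²)/r² = (1−0.3136)/0.3136 = 2.1888
n ≥ 2 + 5.410276·2.1888 = 2 + 11.8420 = 13.8420
⌈13.8420⌉ = 14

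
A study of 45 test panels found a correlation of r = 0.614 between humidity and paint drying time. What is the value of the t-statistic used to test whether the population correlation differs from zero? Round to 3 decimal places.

5.101

1 − r² = 1 − 0.376996 = 0.623004;  √(1−r²) = 0.789306
√(n−2) = √43 = 6.557439
t = r·√(n−2)/√(1−r²) = 0.614 · 6.557439 / 0.789306 = 5.101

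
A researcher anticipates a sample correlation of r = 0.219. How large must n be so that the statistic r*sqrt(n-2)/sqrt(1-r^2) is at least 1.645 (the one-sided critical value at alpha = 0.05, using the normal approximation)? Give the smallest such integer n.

Need r·√(n−2)/√(1−r²) ≥ 1.645
√(n−2) ≥ 1.645·√(1−0.047961) / 0.219 = 1.645·0.975725 / 0.219 = 7.3291
n−2 ≥ 53.7157  ⇒  n ≥ 55.7157
Smallest integer n = 56

56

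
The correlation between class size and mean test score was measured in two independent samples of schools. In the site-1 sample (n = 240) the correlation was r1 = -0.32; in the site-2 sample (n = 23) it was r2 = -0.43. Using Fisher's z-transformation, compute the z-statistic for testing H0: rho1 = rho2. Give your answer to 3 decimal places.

Fisher z-transforms: z1 = atanh(-0.32) = -0.331647, z2 = atanh(-0.43) = -0.459897; difference d = 0.128250
Var(d) = 1/237 + 1/20 = 0.0042194 + 0.0500000 = 0.0542194
z = d/√Var(d) = 0.128250 / √0.0542194 = 0.128250 / 0.232851 = 0.551

0.551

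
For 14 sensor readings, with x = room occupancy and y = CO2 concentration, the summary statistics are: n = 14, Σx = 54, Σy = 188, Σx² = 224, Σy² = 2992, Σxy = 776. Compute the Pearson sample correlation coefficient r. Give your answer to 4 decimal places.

0.5934

Numerator: nΣxy − (Σx)(Σy) = 14·776 − (54)(188) = 712
Denominator: √[(nΣx²−(Σx)²)(nΣy²−(Σy)²)]
  nΣx²−(Σx)² = 14·224 − 2916 = 220;  nΣy²−(Σy)² = 14·2992 − 35344 = 6544
  √(220·6544) = √1439680 = 1199.8667
r = 712 / 1199.8667 = 0.5934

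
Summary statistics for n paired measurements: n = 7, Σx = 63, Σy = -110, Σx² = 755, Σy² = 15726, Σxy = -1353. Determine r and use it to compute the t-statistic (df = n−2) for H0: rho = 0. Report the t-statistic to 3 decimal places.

S_xy = nΣxy − ΣxΣy = 7·(-1353) − 63·(-110) = -9471 − (-6930) = -2541
S_xx = nΣx² − (Σx)² = 7·755 − 63² = 5285 − 3969 = 1316
S_yy = nΣy² − (Σy)² = 7·15726 − (-110)² = 110082 − 12100 = 97982
r = S_xy / √(S_xx·S_yy) = -2541 / √(1316·97982) = -2541 / √128944312 = -2541 / 11355.3649 = -0.2238
t = r·√(n−2)/√(1−r²) = -0.2238·√5 / √(1−0.050086) = -0.500432 / 0.974635 = -0.513

-0.513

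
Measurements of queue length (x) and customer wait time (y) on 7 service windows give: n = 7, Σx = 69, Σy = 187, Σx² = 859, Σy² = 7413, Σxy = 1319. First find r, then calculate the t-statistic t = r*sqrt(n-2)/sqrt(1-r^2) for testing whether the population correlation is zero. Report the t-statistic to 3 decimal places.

-2.954

S_xy = nΣxy − ΣxΣy = 7·1319 − 69·187 = 9233 − 12903 = -3670
S_xx = nΣx² − (Σx)² = 7·859 − 69² = 6013 − 4761 = 1252
S_yy = nΣy² − (Σy)² = 7·7413 − 187² = 51891 − 34969 = 16922
r = S_xy / √(S_xx·S_yy) = -3670 / √(1252·16922) = -3670 / √21186344 = -3670 / 4602.8626 = -0.7973
t = r·√(n−2)/√(1−r²) = -0.7973·√5 / √(1−0.635687) = -1.782817 / 0.603583 = -2.954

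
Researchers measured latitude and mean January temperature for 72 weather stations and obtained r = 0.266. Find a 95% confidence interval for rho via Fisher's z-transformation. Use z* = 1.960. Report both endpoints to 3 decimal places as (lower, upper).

z_r = atanh(0.266) = 0.272554;  SE = 1/√(n−3) = 1/√69 = 0.120386
z-limits: 0.272554 ± 1.960·0.120386 = 0.272554 ± 0.235957 = [0.036597, 0.508511]
ρ-limits: (tanh 0.036597, tanh 0.508511) = (0.037, 0.469)

(0.037, 0.469)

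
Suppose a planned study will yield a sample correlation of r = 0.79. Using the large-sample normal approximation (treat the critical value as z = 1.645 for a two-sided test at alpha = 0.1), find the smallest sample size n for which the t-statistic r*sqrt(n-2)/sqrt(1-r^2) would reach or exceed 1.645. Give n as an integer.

4

Need r·√(n−2)/√(1−r²) ≥ 1.645
√(n−2) ≥ 1.645·√(1−0.6241) / 0.79 = 1.645·0.613107 / 0.79 = 1.2767
n−2 ≥ 1.6300  ⇒  n ≥ 3.6300
Smallest integer n = 4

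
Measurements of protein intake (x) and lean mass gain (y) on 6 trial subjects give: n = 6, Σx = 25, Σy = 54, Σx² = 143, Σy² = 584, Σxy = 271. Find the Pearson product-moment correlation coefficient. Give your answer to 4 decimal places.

S_xy = nΣxy − ΣxΣy = 6·271 − 25·54 = 1626 − 1350 = 276
S_xx = nΣx² − (Σx)² = 6·143 − 25² = 858 − 625 = 233
S_yy = nΣy² − (Σy)² = 6·584 − 54² = 3504 − 2916 = 588
r = S_xy / √(S_xx·S_yy) = 276 / √(233·588) = 276 / √137004 = 276 / 370.1405 = 0.7457

0.7457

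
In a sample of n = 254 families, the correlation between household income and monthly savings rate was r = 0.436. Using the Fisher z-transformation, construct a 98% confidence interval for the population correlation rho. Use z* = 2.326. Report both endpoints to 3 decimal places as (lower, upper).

Fisher z: z_r = atanh(r) = ½·ln((1+0.436)/(1−0.436)) = 0.467281
SE(z) = 1/√(n−3) = 1/√251 = 0.063119
98% ⇒ z* = 2.326; margin = 2.326·0.063119 = 0.146815
CI on z-scale: (0.320466, 0.614096)
Back-transform: tanh(0.320466) = 0.309928, tanh(0.614096) = 0.547004

(0.310, 0.547)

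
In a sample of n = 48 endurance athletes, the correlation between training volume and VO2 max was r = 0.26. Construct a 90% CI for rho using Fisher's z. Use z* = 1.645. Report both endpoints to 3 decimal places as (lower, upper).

z_r = atanh(0.26) = 0.266108;  SE = 1/√(n−3) = 1/√45 = 0.149071
z-limits: 0.266108 ± 1.645·0.149071 = 0.266108 ± 0.245222 = [0.020886, 0.511330]
ρ-limits: (tanh 0.020886, tanh 0.511330) = (0.021, 0.471)

(0.021, 0.471)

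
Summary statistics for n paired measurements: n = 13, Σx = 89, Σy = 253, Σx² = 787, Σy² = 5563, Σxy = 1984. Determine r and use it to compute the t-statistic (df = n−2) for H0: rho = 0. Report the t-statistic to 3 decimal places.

S_xy = nΣxy − ΣxΣy = 13·1984 − 89·253 = 25792 − 22517 = 3275
S_xx = nΣx² − (Σx)² = 13·787 − 89² = 10231 − 7921 = 2310
S_yy = nΣy² − (Σy)² = 13·5563 − 253² = 72319 − 64009 = 8310
r = S_xy / √(S_xx·S_yy) = 3275 / √(2310·8310) = 3275 / √19196100 = 3275 / 4381.3354 = 0.7475
t = r·√(n−2)/√(1−r²) = 0.7475·√11 / √(1−0.558756) = 2.479177 / 0.664262 = 3.732

3.732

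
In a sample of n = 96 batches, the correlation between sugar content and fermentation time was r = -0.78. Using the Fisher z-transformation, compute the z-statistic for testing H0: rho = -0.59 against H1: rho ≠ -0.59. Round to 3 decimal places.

-3.546

Fisher z: atanh(-0.78) = -1.045371, atanh(-0.59) = -0.677666
z = (z_r − z_0)·√(n−3) = (-1.045371 − (-0.677666))·√93 = -0.367705 · 9.643651 = -3.546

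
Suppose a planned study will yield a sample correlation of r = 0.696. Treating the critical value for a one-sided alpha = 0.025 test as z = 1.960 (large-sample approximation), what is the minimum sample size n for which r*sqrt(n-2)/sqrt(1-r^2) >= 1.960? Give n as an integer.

Need r·√(n−2)/√(1−r²) ≥ 1.960
√(n−2) ≥ 1.960·√(1−0.484416) / 0.696 = 1.960·0.718042 / 0.696 = 2.0221
n−2 ≥ 4.0889  ⇒  n ≥ 6.0889
Smallest integer n = 7

7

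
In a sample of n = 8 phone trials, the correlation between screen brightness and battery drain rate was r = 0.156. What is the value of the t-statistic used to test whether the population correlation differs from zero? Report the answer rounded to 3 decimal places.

t = r·√(n−2) / √(1−r²) with r = 0.156, n = 8
  = 0.156·√6 / √(1 − 0.024336)
  = 0.156·2.449490 / 0.987757
  = 0.382120 / 0.987757 = 0.387

0.387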